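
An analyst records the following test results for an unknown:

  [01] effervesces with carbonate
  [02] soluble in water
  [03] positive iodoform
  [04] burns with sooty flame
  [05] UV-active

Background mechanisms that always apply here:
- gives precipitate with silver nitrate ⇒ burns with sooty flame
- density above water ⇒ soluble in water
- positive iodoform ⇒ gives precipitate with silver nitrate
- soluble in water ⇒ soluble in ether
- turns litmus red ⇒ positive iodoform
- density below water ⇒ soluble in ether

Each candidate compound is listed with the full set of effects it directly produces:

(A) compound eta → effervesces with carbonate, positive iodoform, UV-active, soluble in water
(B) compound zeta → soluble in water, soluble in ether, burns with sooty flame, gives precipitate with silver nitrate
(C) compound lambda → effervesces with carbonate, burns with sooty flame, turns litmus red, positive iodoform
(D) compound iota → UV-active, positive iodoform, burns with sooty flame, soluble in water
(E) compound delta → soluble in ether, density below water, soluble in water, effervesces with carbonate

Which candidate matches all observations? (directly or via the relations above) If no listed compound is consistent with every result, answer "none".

A

For each candidate, compare predicted effects to what was observed:
(A) compound eta — accounts for every observation (burns with sooty flame through positive iodoform → gives precipitate with silver nitrate → burns with sooty flame)
(B) compound zeta — does not account for effervesces with carbonate, positive iodoform, UV-active
(C) compound lambda — does not account for soluble in water, UV-active
(D) compound iota — effervesces with carbonate -; soluble in water +; positive iodoform +; burns with sooty flame +; UV-active +
(E) compound delta — effervesces with carbonate +; soluble in water +; positive iodoform -; burns with sooty flame -; UV-active -
Only (A) is consistent with every observation.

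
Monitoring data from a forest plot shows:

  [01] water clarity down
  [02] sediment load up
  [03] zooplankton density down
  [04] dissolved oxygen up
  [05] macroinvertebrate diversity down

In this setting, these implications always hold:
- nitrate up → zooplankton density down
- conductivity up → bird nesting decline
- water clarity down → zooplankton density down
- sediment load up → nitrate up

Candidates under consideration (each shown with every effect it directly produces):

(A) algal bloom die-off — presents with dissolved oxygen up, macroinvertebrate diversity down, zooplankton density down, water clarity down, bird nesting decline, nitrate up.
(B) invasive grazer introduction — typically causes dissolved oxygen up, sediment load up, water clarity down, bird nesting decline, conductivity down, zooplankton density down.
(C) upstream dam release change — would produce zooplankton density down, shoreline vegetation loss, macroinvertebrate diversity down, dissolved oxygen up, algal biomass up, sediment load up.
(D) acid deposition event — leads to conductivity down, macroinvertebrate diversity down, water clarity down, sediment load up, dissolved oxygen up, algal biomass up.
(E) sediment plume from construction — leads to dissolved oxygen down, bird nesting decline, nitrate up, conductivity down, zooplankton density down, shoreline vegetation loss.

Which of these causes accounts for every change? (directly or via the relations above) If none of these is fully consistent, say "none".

D

Per-candidate check:
(A) algal bloom die-off — does not account for sediment load up
(B) invasive grazer introduction — water clarity down yes; sediment load up yes; zooplankton density down yes; dissolved oxygen up yes; macroinvertebrate diversity down NO
(C) upstream dam release change — water clarity down NO; sediment load up yes; zooplankton density down yes; dissolved oxygen up yes; macroinvertebrate diversity down yes
(D) acid deposition event — water clarity down yes; sediment load up yes; zooplankton density down yes (via water clarity down → zooplankton density down); dissolved oxygen up yes; macroinvertebrate diversity down yes
(E) sediment plume from construction — water clarity down NO; sediment load up NO; zooplankton density down yes; dissolved oxygen up NO; macroinvertebrate diversity down NO
Only (D) is consistent with every observation.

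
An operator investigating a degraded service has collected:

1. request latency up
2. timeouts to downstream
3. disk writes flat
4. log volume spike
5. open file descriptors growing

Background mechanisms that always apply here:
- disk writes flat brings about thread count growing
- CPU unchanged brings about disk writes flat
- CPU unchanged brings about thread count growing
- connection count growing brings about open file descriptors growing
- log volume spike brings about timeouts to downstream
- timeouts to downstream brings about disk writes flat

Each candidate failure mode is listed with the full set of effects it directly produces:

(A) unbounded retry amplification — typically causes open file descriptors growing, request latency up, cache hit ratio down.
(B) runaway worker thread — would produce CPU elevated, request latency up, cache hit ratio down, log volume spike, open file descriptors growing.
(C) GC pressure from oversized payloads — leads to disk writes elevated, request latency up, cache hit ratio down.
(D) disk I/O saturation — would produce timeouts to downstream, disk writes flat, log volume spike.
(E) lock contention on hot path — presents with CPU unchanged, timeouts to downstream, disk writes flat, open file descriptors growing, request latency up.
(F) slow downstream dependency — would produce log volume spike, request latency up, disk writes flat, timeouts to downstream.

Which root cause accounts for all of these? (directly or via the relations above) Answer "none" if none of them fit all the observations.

Testing each hypothesis:
(A) unbounded retry amplification — request latency up match; timeouts to downstream miss; disk writes flat miss; log volume spike miss; open file descriptors growing match
(B) runaway worker thread — accounts for every observation (timeouts to downstream via log volume spike → timeouts to downstream)
(C) GC pressure from oversized payloads — request latency up match; timeouts to downstream miss; disk writes flat miss; log volume spike miss; open file descriptors growing miss
(D) disk I/O saturation — does not account for request latency up, open file descriptors growing
(E) lock contention on hot path — does not account for log volume spike
(F) slow downstream dependency — does not account for open file descriptors growing
(B) is the only candidate with no mismatches.

B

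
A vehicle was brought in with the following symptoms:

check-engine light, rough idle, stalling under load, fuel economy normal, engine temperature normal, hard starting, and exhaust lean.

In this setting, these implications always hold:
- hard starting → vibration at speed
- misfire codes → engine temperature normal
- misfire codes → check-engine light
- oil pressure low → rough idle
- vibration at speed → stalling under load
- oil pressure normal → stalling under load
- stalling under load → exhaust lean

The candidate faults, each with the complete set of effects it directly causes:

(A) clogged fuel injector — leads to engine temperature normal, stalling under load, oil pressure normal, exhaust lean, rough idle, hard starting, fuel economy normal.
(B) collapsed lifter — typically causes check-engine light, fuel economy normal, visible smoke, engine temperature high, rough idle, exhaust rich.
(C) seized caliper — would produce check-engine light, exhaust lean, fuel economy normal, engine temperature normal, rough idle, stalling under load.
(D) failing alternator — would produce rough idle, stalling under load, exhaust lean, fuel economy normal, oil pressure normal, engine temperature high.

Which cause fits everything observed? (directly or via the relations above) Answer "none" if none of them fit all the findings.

For each candidate, compare predicted effects to what was observed:
(A) clogged fuel injector — check-engine light miss; rough idle match; stalling under load match; fuel economy normal match; engine temperature normal match; hard starting match; exhaust lean match
(B) collapsed lifter — check-engine light match; rough idle match; stalling under load miss; fuel economy normal match; engine temperature normal miss; hard starting miss; exhaust lean miss
(C) seized caliper — does not account for hard starting
(D) failing alternator — fails on check-engine light, engine temperature normal, hard starting (predicts engine temperature high, not engine temperature normal)
Every candidate fails on at least one observation.

none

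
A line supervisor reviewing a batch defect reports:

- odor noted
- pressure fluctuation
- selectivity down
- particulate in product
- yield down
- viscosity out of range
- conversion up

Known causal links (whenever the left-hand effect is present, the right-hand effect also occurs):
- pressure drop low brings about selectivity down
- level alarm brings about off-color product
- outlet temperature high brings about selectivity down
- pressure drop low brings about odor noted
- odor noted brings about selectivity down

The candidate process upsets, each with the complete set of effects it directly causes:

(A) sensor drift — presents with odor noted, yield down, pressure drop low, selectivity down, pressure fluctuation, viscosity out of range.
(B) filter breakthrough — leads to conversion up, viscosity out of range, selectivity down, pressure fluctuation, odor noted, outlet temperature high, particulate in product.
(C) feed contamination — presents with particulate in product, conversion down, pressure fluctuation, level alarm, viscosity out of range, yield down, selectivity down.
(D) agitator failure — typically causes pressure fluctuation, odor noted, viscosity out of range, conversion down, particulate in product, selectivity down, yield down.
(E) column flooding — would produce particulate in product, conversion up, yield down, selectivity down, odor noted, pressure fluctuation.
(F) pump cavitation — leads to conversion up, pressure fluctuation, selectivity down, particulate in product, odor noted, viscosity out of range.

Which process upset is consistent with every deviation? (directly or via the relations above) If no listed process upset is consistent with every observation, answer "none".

Per-candidate check:
(A) sensor drift — odor noted yes; pressure fluctuation yes; selectivity down yes; particulate in product NO; yield down yes; viscosity out of range yes; conversion up NO
(B) filter breakthrough — odor noted yes; pressure fluctuation yes; selectivity down yes; particulate in product yes; yield down NO; viscosity out of range yes; conversion up yes
(C) feed contamination — odor noted NO; pressure fluctuation yes; selectivity down yes; particulate in product yes; yield down yes; viscosity out of range yes; conversion up NO
(D) agitator failure — fails on conversion up (predicts conversion down, not conversion up)
(E) column flooding — odor noted yes; pressure fluctuation yes; selectivity down yes; particulate in product yes; yield down yes; viscosity out of range NO; conversion up yes
(F) pump cavitation — does not account for yield down
Every candidate fails on at least one observation.

none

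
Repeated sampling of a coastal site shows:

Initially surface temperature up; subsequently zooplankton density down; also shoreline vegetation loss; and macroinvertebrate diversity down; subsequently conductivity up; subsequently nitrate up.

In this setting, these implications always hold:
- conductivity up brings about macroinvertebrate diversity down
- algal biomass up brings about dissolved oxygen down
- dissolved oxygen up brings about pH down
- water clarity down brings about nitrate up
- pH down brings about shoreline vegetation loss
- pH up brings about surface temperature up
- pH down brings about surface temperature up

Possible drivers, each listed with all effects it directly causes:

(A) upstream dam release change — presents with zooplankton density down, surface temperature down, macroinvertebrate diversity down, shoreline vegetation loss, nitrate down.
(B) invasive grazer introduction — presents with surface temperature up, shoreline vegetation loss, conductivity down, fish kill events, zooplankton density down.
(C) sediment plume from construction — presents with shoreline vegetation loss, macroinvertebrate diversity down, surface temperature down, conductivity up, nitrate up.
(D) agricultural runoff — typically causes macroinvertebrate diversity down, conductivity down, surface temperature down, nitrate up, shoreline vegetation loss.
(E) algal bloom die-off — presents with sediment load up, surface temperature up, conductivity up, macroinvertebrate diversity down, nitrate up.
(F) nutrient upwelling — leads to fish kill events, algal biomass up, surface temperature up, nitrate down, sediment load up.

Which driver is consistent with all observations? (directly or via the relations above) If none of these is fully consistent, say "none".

none

Per-candidate check:
(A) upstream dam release change — fails on surface temperature up, conductivity up, nitrate up (predicts surface temperature down, not surface temperature up; predicts nitrate down, not nitrate up)
(B) invasive grazer introduction — surface temperature up ✓; zooplankton density down ✓; shoreline vegetation loss ✓; macroinvertebrate diversity down ✗; conductivity up ✗; nitrate up ✗
(C) sediment plume from construction — surface temperature up ✗; zooplankton density down ✗; shoreline vegetation loss ✓; macroinvertebrate diversity down ✓; conductivity up ✓; nitrate up ✓
(D) agricultural runoff — fails on surface temperature up, zooplankton density down, conductivity up (predicts surface temperature down, not surface temperature up; predicts conductivity down, not conductivity up)
(E) algal bloom die-off — surface temperature up ✓; zooplankton density down ✗; shoreline vegetation loss ✗; macroinvertebrate diversity down ✓; conductivity up ✓; nitrate up ✓
(F) nutrient upwelling — surface temperature up ✓; zooplankton density down ✗; shoreline vegetation loss ✗; macroinvertebrate diversity down ✗; conductivity up ✗; nitrate up ✗
No candidate is consistent with all observations.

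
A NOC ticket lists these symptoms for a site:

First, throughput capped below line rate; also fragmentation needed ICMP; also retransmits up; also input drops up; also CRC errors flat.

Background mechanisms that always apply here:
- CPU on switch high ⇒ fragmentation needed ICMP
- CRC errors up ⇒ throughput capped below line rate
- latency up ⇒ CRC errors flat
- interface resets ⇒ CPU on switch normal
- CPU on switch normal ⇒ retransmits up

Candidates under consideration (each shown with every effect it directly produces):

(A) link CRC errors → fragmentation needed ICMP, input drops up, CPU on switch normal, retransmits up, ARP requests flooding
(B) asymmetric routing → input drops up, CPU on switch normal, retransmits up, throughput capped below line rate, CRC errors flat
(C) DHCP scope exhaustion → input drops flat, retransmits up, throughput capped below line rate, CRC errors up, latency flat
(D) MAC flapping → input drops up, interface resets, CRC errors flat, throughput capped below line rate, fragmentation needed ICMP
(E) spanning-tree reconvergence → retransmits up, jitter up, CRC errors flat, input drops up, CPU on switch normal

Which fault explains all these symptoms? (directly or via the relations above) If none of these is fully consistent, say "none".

Checking each candidate against the observations:
(A) link CRC errors — throughput capped below line rate miss; fragmentation needed ICMP match; retransmits up match; input drops up match; CRC errors flat miss
(B) asymmetric routing — does not account for fragmentation needed ICMP
(C) DHCP scope exhaustion — fails on fragmentation needed ICMP, input drops up, CRC errors flat (predicts input drops flat, not input drops up; predicts CRC errors up, not CRC errors flat)
(D) MAC flapping — throughput capped below line rate match; fragmentation needed ICMP match; retransmits up match (by interface resets → CPU on switch normal → retransmits up); input drops up match; CRC errors flat match
(E) spanning-tree reconvergence — throughput capped below line rate miss; fragmentation needed ICMP miss; retransmits up match; input drops up match; CRC errors flat match
(D) is the only candidate with no mismatches.

D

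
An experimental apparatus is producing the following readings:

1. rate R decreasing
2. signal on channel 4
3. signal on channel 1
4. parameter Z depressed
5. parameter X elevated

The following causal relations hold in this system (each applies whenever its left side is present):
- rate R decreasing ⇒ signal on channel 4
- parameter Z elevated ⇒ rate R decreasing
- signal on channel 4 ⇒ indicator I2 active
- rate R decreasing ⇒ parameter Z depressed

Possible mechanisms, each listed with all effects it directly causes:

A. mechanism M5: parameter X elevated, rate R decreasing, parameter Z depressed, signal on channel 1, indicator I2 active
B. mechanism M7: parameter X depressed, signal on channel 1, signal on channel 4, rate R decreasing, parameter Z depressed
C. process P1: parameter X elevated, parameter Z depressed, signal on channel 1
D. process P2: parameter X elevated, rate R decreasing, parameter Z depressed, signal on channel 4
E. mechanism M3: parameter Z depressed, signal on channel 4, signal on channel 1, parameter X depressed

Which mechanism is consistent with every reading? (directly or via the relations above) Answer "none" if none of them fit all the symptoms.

Testing each hypothesis:
(A) mechanism M5 — rate R decreasing ✓; signal on channel 4 ✓ (via rate R decreasing → signal on channel 4); signal on channel 1 ✓; parameter Z depressed ✓; parameter X elevated ✓
(B) mechanism M7 — rate R decreasing ✓; signal on channel 4 ✓; signal on channel 1 ✓; parameter Z depressed ✓; parameter X elevated ✗
(C) process P1 — does not account for rate R decreasing, signal on channel 4
(D) process P2 — rate R decreasing ✓; signal on channel 4 ✓; signal on channel 1 ✗; parameter Z depressed ✓; parameter X elevated ✓
(E) mechanism M3 — fails on rate R decreasing, parameter X elevated (predicts parameter X depressed, not parameter X elevated)
(A) alone accounts for all the evidence.

A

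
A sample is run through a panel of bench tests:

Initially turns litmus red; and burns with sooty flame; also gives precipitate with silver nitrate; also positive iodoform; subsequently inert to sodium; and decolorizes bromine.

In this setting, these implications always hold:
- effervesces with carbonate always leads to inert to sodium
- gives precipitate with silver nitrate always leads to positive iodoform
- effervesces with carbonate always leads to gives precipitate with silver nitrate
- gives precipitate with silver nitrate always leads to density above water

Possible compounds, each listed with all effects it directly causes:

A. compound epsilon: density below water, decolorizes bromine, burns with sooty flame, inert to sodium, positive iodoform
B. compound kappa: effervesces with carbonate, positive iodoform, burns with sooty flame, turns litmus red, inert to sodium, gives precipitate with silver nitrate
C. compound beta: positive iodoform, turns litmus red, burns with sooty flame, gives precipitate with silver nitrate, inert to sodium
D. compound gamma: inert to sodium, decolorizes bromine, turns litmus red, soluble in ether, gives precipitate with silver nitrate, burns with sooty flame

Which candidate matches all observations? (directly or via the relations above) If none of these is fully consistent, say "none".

Checking each candidate against the observations:
(A) compound epsilon — does not account for turns litmus red, gives precipitate with silver nitrate
(B) compound kappa — does not account for decolorizes bromine
(C) compound beta — does not account for decolorizes bromine
(D) compound gamma — turns litmus red +; burns with sooty flame +; gives precipitate with silver nitrate +; positive iodoform + (via gives precipitate with silver nitrate → positive iodoform); inert to sodium +; decolorizes bromine +
(D) alone accounts for all the evidence.

D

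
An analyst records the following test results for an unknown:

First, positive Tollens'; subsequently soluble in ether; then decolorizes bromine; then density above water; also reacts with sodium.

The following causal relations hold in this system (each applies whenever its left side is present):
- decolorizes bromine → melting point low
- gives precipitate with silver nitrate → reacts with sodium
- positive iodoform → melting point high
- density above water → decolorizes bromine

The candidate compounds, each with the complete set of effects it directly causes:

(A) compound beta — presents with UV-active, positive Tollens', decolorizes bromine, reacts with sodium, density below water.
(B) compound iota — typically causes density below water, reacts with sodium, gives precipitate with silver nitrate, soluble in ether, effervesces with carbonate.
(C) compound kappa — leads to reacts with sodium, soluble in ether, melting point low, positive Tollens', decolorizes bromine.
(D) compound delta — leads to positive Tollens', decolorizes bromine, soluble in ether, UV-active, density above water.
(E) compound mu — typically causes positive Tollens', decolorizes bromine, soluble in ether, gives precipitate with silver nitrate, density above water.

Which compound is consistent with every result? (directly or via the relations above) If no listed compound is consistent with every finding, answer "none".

E

Per-candidate check:
(A) compound beta — positive Tollens' ✓; soluble in ether ✗; decolorizes bromine ✓; density above water ✗; reacts with sodium ✓
(B) compound iota — fails on positive Tollens', decolorizes bromine, density above water (predicts density below water, not density above water)
(C) compound kappa — does not account for density above water
(D) compound delta — positive Tollens' ✓; soluble in ether ✓; decolorizes bromine ✓; density above water ✓; reacts with sodium ✗
(E) compound mu — positive Tollens' ✓; soluble in ether ✓; decolorizes bromine ✓; density above water ✓; reacts with sodium ✓ (via gives precipitate with silver nitrate → reacts with sodium)
(E) alone accounts for all the evidence.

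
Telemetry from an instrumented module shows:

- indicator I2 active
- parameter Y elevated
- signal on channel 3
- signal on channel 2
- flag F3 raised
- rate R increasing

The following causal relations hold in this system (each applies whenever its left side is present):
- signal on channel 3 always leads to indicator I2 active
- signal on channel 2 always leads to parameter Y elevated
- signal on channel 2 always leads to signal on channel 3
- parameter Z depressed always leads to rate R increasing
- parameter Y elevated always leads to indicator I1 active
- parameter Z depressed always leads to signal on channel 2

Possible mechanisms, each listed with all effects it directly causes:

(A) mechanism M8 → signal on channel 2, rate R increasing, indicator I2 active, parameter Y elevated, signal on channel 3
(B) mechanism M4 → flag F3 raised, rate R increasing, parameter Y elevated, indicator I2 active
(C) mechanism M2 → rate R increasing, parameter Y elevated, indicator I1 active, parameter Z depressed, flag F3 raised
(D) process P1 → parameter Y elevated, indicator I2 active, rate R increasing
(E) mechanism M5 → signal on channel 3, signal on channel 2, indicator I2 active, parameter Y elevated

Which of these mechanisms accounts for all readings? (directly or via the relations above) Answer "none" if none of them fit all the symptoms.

C

Testing each hypothesis:
(A) mechanism M8 — does not account for flag F3 raised
(B) mechanism M4 — indicator I2 active +; parameter Y elevated +; signal on channel 3 -; signal on channel 2 -; flag F3 raised +; rate R increasing +
(C) mechanism M2 — accounts for every observation (indicator I2 active through parameter Z depressed → signal on channel 2 → signal on channel 3 → indicator I2 active)
(D) process P1 — does not account for signal on channel 3, signal on channel 2, flag F3 raised
(E) mechanism M5 — indicator I2 active +; parameter Y elevated +; signal on channel 3 +; signal on channel 2 +; flag F3 raised -; rate R increasing -
Only (C) is consistent with every observation.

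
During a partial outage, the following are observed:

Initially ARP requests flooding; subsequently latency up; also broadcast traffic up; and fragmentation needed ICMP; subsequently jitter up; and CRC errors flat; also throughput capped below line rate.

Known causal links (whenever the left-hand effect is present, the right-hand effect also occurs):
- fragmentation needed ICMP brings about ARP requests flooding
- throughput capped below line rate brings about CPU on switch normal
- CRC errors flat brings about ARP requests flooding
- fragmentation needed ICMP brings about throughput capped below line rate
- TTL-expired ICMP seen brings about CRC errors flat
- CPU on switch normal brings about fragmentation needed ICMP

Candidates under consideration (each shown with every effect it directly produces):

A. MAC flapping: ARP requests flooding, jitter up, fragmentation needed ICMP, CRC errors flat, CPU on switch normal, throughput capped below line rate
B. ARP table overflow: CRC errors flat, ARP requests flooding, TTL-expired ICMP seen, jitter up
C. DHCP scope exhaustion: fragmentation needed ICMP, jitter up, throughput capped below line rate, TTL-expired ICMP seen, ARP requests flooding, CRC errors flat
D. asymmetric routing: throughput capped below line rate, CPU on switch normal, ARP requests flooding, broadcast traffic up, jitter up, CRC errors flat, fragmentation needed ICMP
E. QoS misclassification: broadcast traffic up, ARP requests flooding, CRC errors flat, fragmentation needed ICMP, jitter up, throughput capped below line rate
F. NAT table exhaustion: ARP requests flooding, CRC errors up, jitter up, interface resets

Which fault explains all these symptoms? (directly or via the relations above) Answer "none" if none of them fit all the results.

none

Checking each candidate against the observations:
(A) MAC flapping — ARP requests flooding match; latency up miss; broadcast traffic up miss; fragmentation needed ICMP match; jitter up match; CRC errors flat match; throughput capped below line rate match
(B) ARP table overflow — ARP requests flooding match; latency up miss; broadcast traffic up miss; fragmentation needed ICMP miss; jitter up match; CRC errors flat match; throughput capped below line rate miss
(C) DHCP scope exhaustion — ARP requests flooding match; latency up miss; broadcast traffic up miss; fragmentation needed ICMP match; jitter up match; CRC errors flat match; throughput capped below line rate match
(D) asymmetric routing — does not account for latency up
(E) QoS misclassification — does not account for latency up
(F) NAT table exhaustion — fails on latency up, broadcast traffic up, fragmentation needed ICMP, CRC errors flat, throughput capped below line rate (predicts CRC errors up, not CRC errors flat)
Every candidate fails on at least one observation.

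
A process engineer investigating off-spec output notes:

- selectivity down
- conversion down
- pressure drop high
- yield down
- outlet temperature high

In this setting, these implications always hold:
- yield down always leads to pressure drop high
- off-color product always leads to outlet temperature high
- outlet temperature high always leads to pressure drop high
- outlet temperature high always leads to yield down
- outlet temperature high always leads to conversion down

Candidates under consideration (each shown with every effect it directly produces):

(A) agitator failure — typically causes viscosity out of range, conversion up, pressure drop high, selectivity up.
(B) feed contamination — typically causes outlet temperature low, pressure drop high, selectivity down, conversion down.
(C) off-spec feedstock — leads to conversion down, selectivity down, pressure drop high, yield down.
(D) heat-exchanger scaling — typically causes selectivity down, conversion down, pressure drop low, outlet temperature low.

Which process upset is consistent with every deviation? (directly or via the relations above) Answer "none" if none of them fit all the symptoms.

none

Checking each candidate against the observations:
(A) agitator failure — fails on selectivity down, conversion down, yield down, outlet temperature high (predicts selectivity up, not selectivity down; predicts conversion up, not conversion down)
(B) feed contamination — fails on yield down, outlet temperature high (predicts outlet temperature low, not outlet temperature high)
(C) off-spec feedstock — does not account for outlet temperature high
(D) heat-exchanger scaling — selectivity down yes; conversion down yes; pressure drop high NO; yield down NO; outlet temperature high NO
Every candidate fails on at least one observation.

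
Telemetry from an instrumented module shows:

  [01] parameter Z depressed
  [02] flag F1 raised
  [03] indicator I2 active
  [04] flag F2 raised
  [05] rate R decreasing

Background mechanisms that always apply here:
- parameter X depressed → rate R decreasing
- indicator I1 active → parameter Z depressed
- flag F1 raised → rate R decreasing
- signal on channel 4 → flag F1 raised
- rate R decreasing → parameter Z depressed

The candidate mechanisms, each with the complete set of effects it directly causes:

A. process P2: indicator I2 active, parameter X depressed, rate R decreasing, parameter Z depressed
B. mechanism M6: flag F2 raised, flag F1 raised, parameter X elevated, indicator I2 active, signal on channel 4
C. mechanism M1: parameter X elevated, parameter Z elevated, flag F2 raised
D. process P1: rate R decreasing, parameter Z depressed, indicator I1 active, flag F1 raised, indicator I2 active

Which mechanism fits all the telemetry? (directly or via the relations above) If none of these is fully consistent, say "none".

B

Testing each hypothesis:
(A) process P2 — parameter Z depressed match; flag F1 raised miss; indicator I2 active match; flag F2 raised miss; rate R decreasing match
(B) mechanism M6 — parameter Z depressed match (by flag F1 raised → rate R decreasing → parameter Z depressed); flag F1 raised match; indicator I2 active match; flag F2 raised match; rate R decreasing match (by flag F1 raised → rate R decreasing)
(C) mechanism M1 — parameter Z depressed miss; flag F1 raised miss; indicator I2 active miss; flag F2 raised match; rate R decreasing miss
(D) process P1 — does not account for flag F2 raised
(B) alone accounts for all the evidence.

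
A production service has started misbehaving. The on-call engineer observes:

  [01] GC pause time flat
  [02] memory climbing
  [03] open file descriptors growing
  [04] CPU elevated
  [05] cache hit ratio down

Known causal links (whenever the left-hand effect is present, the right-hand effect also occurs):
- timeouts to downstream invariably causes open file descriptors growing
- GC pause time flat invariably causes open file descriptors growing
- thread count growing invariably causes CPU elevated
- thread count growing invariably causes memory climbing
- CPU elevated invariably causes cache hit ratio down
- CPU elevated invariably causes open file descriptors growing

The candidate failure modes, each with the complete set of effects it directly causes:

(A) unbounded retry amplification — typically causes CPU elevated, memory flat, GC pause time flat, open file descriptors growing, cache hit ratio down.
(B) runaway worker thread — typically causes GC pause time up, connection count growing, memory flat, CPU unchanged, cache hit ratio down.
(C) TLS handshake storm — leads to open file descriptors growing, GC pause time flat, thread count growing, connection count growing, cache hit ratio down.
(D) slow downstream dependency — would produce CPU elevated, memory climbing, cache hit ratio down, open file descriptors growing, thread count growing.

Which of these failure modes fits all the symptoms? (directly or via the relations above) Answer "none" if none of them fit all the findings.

C

Testing each hypothesis:
(A) unbounded retry amplification — fails on memory climbing (predicts memory flat, not memory climbing)
(B) runaway worker thread — GC pause time flat ✗; memory climbing ✗; open file descriptors growing ✗; CPU elevated ✗; cache hit ratio down ✓
(C) TLS handshake storm — GC pause time flat ✓; memory climbing ✓ (through thread count growing → memory climbing); open file descriptors growing ✓; CPU elevated ✓ (through thread count growing → CPU elevated); cache hit ratio down ✓
(D) slow downstream dependency — does not account for GC pause time flat
(C) alone accounts for all the evidence.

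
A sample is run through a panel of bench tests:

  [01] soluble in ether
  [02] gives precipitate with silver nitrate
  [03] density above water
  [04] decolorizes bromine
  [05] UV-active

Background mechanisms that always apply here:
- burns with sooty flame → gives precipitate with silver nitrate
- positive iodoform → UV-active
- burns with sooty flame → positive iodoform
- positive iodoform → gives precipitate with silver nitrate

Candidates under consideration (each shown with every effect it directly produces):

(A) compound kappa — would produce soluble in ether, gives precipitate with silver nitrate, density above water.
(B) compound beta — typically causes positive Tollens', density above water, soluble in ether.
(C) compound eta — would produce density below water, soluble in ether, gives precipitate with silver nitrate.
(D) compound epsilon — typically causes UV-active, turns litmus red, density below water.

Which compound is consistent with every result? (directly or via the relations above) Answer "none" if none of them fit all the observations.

For each candidate, compare predicted effects to what was observed:
(A) compound kappa — does not account for decolorizes bromine, UV-active
(B) compound beta — does not account for gives precipitate with silver nitrate, decolorizes bromine, UV-active
(C) compound eta — fails on density above water, decolorizes bromine, UV-active (predicts density below water, not density above water)
(D) compound epsilon — soluble in ether miss; gives precipitate with silver nitrate miss; density above water miss; decolorizes bromine miss; UV-active match
None of the listed candidates fits everything.

none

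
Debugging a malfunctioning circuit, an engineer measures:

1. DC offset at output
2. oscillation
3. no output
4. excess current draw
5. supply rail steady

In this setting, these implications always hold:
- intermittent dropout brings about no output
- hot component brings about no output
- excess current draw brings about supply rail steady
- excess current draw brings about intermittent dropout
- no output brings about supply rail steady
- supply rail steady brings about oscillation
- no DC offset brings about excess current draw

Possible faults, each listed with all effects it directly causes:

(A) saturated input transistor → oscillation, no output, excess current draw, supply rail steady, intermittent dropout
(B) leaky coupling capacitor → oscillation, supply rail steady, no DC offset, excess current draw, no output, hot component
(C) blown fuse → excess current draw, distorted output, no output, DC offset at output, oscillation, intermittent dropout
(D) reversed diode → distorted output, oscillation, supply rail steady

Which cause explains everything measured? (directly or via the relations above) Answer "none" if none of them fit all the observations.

C

For each candidate, compare predicted effects to what was observed:
(A) saturated input transistor — does not account for DC offset at output
(B) leaky coupling capacitor — fails on DC offset at output (predicts no DC offset, not DC offset at output)
(C) blown fuse — DC offset at output +; oscillation +; no output +; excess current draw +; supply rail steady + (through excess current draw → supply rail steady)
(D) reversed diode — does not account for DC offset at output, no output, excess current draw
Only (C) is consistent with every observation.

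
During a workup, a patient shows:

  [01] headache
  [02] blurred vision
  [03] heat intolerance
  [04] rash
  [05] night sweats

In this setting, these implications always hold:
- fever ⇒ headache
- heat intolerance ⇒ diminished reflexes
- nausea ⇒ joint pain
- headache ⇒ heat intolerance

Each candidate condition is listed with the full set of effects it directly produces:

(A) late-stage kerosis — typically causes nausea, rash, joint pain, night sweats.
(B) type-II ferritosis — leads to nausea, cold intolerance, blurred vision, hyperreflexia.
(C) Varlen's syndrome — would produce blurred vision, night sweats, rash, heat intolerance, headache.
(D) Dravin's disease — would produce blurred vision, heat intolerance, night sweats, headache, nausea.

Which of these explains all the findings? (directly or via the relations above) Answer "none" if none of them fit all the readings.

C

For each candidate, compare predicted effects to what was observed:
(A) late-stage kerosis — does not account for headache, blurred vision, heat intolerance
(B) type-II ferritosis — headache NO; blurred vision yes; heat intolerance NO; rash NO; night sweats NO
(C) Varlen's syndrome — accounts for every observation
(D) Dravin's disease — does not account for rash
(C) is the only candidate with no mismatches.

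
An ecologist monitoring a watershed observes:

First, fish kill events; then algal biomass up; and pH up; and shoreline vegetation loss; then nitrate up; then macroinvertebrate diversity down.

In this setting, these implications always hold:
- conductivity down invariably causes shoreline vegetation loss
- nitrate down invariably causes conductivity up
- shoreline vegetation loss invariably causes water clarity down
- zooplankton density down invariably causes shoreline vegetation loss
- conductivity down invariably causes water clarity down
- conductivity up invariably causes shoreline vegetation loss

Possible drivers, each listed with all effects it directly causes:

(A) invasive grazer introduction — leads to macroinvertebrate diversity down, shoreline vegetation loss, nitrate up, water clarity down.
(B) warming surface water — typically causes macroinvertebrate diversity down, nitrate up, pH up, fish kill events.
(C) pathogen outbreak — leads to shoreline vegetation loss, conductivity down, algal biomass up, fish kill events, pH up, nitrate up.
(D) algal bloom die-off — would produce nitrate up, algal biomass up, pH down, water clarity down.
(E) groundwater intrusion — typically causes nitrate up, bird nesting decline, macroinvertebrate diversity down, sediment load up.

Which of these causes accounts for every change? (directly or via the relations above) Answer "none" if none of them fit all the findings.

For each candidate, compare predicted effects to what was observed:
(A) invasive grazer introduction — does not account for fish kill events, algal biomass up, pH up
(B) warming surface water — fish kill events ✓; algal biomass up ✗; pH up ✓; shoreline vegetation loss ✗; nitrate up ✓; macroinvertebrate diversity down ✓
(C) pathogen outbreak — fish kill events ✓; algal biomass up ✓; pH up ✓; shoreline vegetation loss ✓; nitrate up ✓; macroinvertebrate diversity down ✗
(D) algal bloom die-off — fish kill events ✗; algal biomass up ✓; pH up ✗; shoreline vegetation loss ✗; nitrate up ✓; macroinvertebrate diversity down ✗
(E) groundwater intrusion — fish kill events ✗; algal biomass up ✗; pH up ✗; shoreline vegetation loss ✗; nitrate up ✓; macroinvertebrate diversity down ✓
No candidate is consistent with all observations.

none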